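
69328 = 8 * 8666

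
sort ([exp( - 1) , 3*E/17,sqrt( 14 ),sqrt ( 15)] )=[ exp( - 1), 3*E/17, sqrt( 14),sqrt(15) ]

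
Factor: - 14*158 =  -2^2*7^1*79^1 = - 2212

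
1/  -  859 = - 1/859 = - 0.00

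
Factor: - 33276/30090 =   -  94/85  =  - 2^1*5^(-1)*17^( -1)*47^1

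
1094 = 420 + 674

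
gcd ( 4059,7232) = 1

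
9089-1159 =7930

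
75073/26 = 75073/26 = 2887.42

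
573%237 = 99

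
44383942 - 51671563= - 7287621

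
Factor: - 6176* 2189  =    -  2^5*11^1*193^1*199^1  =  - 13519264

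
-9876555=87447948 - 97324503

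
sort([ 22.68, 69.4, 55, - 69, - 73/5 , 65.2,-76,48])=[ - 76, - 69, - 73/5, 22.68, 48, 55, 65.2, 69.4 ]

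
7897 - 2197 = 5700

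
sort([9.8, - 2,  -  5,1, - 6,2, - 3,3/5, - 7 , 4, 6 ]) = [ - 7,-6,-5,-3, - 2  ,  3/5, 1,2, 4, 6,9.8]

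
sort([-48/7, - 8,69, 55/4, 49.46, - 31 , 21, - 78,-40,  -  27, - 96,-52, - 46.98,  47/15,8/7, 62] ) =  [ - 96, - 78, - 52, - 46.98, - 40, - 31, - 27,-8,  -  48/7,8/7, 47/15,55/4,21,49.46,62,  69 ] 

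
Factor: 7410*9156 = 67845960 = 2^3 * 3^2  *  5^1*7^1*13^1*19^1*109^1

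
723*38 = 27474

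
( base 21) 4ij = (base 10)2161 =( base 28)2l5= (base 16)871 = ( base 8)4161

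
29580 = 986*30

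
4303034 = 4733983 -430949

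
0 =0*(-3398)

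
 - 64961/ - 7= 9280+1/7 = 9280.14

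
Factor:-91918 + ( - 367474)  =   -2^7 * 37^1*97^1  =  -  459392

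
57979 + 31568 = 89547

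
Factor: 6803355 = 3^1 *5^1 * 13^1 * 139^1  *  251^1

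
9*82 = 738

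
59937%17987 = 5976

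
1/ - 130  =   -1 + 129/130=- 0.01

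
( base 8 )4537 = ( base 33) 26n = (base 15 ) a9e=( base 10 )2399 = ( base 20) 5jj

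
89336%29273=1517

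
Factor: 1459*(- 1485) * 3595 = -3^3 * 5^2 * 11^1*719^1 * 1459^1 = -7788980925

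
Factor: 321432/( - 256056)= - 59/47= -47^ (-1)*59^1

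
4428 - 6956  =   - 2528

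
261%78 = 27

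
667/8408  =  667/8408=0.08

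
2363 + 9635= 11998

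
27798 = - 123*( - 226 )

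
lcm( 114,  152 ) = 456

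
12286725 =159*77275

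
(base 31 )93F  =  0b10001000110101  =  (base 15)28dc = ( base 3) 110000100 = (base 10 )8757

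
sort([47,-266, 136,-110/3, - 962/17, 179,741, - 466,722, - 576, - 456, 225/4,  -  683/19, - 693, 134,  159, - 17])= [- 693, - 576,-466,  -  456, - 266 , - 962/17, - 110/3, - 683/19,- 17,47,  225/4,134, 136,159  ,  179, 722, 741]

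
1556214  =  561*2774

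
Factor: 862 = 2^1 * 431^1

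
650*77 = 50050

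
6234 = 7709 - 1475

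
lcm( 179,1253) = 1253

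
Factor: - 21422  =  -2^1*10711^1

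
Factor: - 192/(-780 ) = 16/65= 2^4 * 5^( - 1)*13^(-1)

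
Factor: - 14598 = - 2^1 * 3^2*811^1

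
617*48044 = 29643148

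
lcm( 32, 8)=32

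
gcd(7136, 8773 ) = 1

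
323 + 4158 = 4481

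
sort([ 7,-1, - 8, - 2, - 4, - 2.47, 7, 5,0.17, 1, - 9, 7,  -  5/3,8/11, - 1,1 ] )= [- 9, -8, - 4, - 2.47 ,-2,-5/3,-1,-1,0.17,8/11, 1,1, 5, 7, 7, 7] 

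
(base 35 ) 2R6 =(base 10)3401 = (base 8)6511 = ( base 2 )110101001001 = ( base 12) 1b75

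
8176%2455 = 811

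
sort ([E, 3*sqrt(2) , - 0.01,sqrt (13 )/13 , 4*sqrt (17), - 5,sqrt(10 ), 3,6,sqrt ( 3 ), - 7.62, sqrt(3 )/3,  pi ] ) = [ - 7.62, - 5, - 0.01, sqrt(13 )/13,sqrt ( 3 )/3,sqrt (3), E,3,pi,sqrt(10 ) , 3*sqrt( 2),6,4*sqrt (17) ] 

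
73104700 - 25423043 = 47681657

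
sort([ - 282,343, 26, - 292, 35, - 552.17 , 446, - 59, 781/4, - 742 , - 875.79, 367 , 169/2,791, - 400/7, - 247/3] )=[ - 875.79, - 742,  -  552.17, - 292,-282, - 247/3, - 59, - 400/7,26,35, 169/2, 781/4 , 343,367, 446, 791] 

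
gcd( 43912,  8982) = 998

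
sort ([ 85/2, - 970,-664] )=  [ - 970,  -  664,85/2]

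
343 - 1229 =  - 886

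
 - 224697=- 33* 6809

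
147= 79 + 68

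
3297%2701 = 596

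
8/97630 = 4/48815 = 0.00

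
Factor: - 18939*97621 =  -  3^1*41^1*59^1 *107^1*2381^1 = - 1848844119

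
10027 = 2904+7123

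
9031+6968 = 15999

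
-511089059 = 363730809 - 874819868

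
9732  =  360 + 9372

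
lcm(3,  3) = 3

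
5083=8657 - 3574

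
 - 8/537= -1 + 529/537=- 0.01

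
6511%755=471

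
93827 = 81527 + 12300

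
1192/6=198 + 2/3=198.67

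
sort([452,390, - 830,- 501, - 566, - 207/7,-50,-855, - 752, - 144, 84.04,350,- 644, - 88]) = [ - 855, - 830,  -  752, - 644,  -  566, - 501, - 144, -88, - 50, - 207/7, 84.04, 350, 390, 452]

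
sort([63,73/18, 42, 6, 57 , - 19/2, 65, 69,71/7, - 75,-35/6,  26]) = [ - 75, - 19/2,- 35/6, 73/18 , 6,  71/7, 26, 42,57,63,65, 69]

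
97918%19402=908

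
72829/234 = 311 + 55/234 = 311.24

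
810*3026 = 2451060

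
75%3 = 0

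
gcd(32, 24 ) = 8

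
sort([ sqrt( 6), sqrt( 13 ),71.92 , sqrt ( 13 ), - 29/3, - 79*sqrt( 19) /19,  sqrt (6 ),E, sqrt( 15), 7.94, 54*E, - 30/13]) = [ - 79*sqrt (19 ) /19, - 29/3, - 30/13,sqrt(6 ) , sqrt( 6), E, sqrt (13), sqrt( 13),sqrt( 15 ) , 7.94, 71.92,54*E]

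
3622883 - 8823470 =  - 5200587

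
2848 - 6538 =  - 3690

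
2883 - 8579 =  - 5696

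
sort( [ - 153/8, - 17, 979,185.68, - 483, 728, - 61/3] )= [  -  483, - 61/3, - 153/8, - 17, 185.68, 728, 979]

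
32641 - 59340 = - 26699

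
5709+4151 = 9860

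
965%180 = 65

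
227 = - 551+778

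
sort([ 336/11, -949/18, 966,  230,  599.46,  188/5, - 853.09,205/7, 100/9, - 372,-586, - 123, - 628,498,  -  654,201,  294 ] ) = [ - 853.09 , - 654,-628,- 586, - 372, - 123, - 949/18,100/9, 205/7,336/11, 188/5,201, 230,294,  498,599.46, 966]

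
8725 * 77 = 671825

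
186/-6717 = -1+2177/2239 = -0.03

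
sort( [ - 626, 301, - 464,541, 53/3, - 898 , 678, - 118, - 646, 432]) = [  -  898  , -646,-626, - 464,- 118, 53/3, 301, 432,541, 678] 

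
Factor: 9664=2^6*151^1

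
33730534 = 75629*446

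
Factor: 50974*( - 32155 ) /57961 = -2^1  *  5^1*7^1 * 11^1*59^1*109^1*149^( - 1 )*331^1*389^ (-1) = - 1639068970/57961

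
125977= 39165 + 86812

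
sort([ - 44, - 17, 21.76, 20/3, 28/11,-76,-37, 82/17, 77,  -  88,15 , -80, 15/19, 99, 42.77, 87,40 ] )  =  [  -  88,-80, - 76, - 44, - 37 , -17,15/19  ,  28/11, 82/17, 20/3, 15,21.76,40,  42.77,77, 87 , 99 ]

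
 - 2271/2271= - 1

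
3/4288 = 3/4288 = 0.00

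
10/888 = 5/444=0.01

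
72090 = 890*81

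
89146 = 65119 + 24027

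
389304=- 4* (-97326)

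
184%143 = 41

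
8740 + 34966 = 43706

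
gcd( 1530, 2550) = 510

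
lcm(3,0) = 0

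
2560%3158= 2560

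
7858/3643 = 7858/3643 = 2.16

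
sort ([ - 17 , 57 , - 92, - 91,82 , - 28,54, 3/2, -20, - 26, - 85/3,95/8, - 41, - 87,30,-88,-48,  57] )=[ - 92, - 91,  -  88, -87, - 48,-41,  -  85/3, - 28, - 26, - 20, - 17,3/2,95/8,30,54, 57,57 , 82]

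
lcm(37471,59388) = 3147564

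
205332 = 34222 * 6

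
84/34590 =14/5765 = 0.00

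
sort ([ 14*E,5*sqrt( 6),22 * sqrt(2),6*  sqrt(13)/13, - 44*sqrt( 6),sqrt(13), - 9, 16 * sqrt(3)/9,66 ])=[ - 44*sqrt ( 6), - 9,6*sqrt( 13) /13 , 16*sqrt(3)/9,sqrt(13 ),5* sqrt( 6 ),22*sqrt(2),  14*E,66]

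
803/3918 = 803/3918=0.20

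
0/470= 0 = 0.00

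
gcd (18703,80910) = 1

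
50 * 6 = 300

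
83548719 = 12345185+71203534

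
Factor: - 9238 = - 2^1*31^1*149^1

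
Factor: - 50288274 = - 2^1*3^2*2793793^1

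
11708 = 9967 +1741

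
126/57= 42/19 =2.21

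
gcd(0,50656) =50656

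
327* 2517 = 823059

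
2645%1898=747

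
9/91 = 9/91=   0.10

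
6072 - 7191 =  - 1119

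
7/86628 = 7/86628 =0.00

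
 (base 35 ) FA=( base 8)1027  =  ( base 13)322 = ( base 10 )535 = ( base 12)387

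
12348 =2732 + 9616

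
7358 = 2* 3679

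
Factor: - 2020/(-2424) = 2^( - 1 )*3^( - 1 )* 5^1 = 5/6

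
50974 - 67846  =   - 16872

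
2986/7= 426 + 4/7=426.57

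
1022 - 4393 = -3371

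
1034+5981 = 7015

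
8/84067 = 8/84067= 0.00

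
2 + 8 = 10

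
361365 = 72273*5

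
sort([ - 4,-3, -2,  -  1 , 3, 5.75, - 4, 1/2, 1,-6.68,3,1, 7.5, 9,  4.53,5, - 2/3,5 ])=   [ - 6.68, -4, - 4,  -  3, - 2,-1, - 2/3, 1/2, 1, 1, 3, 3, 4.53,5,5,5.75,7.5, 9] 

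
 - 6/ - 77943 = 2/25981 = 0.00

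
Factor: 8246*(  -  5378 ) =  - 2^2*7^1*19^1*31^1*2689^1 = - 44346988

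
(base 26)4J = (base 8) 173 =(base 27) 4f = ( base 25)4N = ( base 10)123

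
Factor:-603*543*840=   -  2^3*3^4*5^1*7^1*67^1*181^1= -275040360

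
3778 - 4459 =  - 681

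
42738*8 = 341904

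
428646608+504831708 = 933478316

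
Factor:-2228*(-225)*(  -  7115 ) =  - 3566749500 = - 2^2*3^2*5^3*557^1 * 1423^1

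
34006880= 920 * 36964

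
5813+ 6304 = 12117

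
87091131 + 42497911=129589042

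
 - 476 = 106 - 582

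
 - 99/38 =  - 99/38 = - 2.61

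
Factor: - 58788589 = - 103^1*113^1*5051^1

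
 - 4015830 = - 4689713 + 673883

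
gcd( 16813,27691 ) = 1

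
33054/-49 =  - 675 + 3/7 = - 674.57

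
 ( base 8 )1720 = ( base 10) 976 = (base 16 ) 3D0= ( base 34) so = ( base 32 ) ug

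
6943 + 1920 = 8863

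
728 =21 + 707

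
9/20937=3/6979 = 0.00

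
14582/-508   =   - 7291/254  =  - 28.70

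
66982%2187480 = 66982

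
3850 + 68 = 3918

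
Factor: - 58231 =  - 58231^1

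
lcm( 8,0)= 0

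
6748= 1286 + 5462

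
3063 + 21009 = 24072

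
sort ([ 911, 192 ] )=[192, 911]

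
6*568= 3408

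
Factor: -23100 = -2^2*3^1*5^2 * 7^1*11^1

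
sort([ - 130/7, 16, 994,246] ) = [ -130/7, 16, 246, 994]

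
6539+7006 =13545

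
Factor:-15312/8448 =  - 2^(- 4)*29^1 = -29/16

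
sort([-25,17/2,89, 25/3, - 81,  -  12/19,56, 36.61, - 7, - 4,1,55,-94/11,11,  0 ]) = [ - 81, - 25, - 94/11 , - 7, - 4, - 12/19,0,1,25/3  ,  17/2,11, 36.61, 55,56,  89] 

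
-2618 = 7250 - 9868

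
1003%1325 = 1003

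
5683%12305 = 5683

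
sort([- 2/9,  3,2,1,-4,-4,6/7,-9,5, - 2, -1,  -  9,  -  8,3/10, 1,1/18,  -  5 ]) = [ - 9, - 9, - 8,-5,-4,-4, - 2, - 1,  -  2/9,1/18, 3/10,6/7,1 , 1,2,3,5] 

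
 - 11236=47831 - 59067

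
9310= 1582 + 7728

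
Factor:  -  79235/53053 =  - 5^1*7^( -1 )*11^( - 1) * 23^1 = - 115/77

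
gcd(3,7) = 1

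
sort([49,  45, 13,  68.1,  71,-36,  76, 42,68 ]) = [-36, 13,42,45 , 49,  68, 68.1, 71,76] 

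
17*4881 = 82977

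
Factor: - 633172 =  - 2^2 * 158293^1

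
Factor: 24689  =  7^1*3527^1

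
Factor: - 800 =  - 2^5*5^2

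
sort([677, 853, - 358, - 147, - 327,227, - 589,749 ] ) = [ - 589,-358, - 327, - 147,227,677,749,  853] 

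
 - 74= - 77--3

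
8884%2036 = 740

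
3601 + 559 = 4160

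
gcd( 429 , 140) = 1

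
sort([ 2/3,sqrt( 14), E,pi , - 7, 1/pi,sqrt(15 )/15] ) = [ -7 , sqrt ( 15 ) /15,1/pi,2/3,E,  pi,sqrt( 14) ]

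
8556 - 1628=6928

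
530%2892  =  530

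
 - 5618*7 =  - 39326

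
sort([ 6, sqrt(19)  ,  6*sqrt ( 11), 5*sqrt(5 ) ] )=[ sqrt( 19), 6, 5*sqrt( 5 ), 6* sqrt(11) ]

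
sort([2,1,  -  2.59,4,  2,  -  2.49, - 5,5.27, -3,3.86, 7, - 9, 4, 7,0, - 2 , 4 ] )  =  [- 9, - 5, - 3, - 2.59, -2.49, - 2,  0, 1, 2, 2,3.86, 4 , 4,4,5.27,7,7] 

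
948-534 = 414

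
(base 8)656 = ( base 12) 2ba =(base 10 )430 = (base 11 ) 361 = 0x1ae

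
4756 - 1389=3367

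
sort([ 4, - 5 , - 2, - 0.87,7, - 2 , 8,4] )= [ - 5, - 2,-2, - 0.87,4,  4,7,8] 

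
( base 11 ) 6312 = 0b10000010101010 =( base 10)8362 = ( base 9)12421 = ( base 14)3094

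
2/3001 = 2/3001  =  0.00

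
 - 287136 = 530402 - 817538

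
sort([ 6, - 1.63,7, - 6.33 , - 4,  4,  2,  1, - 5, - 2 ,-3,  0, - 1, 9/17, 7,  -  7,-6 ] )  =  [ - 7, - 6.33, - 6, - 5  , - 4,-3,  -  2,-1.63, - 1,0,9/17,1,2,4, 6,  7, 7]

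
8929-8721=208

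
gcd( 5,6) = 1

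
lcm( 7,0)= 0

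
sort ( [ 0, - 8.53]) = [- 8.53,0]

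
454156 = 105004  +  349152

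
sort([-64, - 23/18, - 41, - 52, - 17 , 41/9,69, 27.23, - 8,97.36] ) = [ - 64, - 52, - 41, - 17, - 8, - 23/18 , 41/9,27.23,69, 97.36 ]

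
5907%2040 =1827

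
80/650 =8/65  =  0.12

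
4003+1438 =5441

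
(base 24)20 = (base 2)110000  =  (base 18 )2c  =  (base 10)48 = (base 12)40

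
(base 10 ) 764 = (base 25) 15e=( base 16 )2fc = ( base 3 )1001022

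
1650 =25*66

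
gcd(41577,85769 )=1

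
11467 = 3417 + 8050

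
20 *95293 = 1905860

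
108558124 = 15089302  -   - 93468822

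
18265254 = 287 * 63642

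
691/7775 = 691/7775 =0.09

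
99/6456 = 33/2152 = 0.02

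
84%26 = 6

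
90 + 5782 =5872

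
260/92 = 2  +  19/23 = 2.83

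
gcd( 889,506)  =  1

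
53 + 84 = 137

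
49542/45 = 1100 + 14/15 = 1100.93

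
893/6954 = 47/366 = 0.13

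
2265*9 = 20385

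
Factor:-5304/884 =-2^1*3^1 = -6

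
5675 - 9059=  - 3384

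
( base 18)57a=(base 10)1756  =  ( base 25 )2K6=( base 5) 24011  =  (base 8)3334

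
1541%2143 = 1541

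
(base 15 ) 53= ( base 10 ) 78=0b1001110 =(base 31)2G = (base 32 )2E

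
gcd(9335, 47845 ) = 5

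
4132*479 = 1979228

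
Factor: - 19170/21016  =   - 2^(  -  2)*3^3*5^1*37^( - 1 ) = - 135/148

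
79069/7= 11295 + 4/7 = 11295.57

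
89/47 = 89/47 = 1.89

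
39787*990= 39389130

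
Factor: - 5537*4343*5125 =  - 123241853875 = - 5^3*7^2*41^1*43^1*101^1*  113^1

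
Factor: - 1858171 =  - 7^1*31^1*8563^1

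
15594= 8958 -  - 6636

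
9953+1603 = 11556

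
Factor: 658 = 2^1*7^1*47^1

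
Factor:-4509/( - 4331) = 3^3*61^ (  -  1)*71^( -1 )*167^1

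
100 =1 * 100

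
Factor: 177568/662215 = 2^5 * 5^( -1 ) * 29^( - 1)*31^1*179^1*4567^( - 1 ) 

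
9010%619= 344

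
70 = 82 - 12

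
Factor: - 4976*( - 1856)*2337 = 21583260672  =  2^10 *3^1*19^1*29^1*41^1*311^1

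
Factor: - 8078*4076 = -2^3*7^1*577^1 * 1019^1= -32925928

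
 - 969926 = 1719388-2689314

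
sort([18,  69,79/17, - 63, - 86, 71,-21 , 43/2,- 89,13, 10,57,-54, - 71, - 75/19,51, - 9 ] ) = [-89, - 86, - 71, - 63, - 54, - 21, - 9, - 75/19, 79/17, 10, 13, 18, 43/2,51,57, 69,71] 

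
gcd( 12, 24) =12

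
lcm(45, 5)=45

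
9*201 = 1809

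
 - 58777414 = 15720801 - 74498215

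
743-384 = 359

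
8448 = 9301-853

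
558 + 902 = 1460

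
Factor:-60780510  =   - 2^1*3^3*5^1*7^1*32159^1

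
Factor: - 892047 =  - 3^1*13^1 *89^1 *257^1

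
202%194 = 8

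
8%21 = 8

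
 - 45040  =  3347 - 48387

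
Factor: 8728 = 2^3*1091^1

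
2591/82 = 31  +  49/82 = 31.60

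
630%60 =30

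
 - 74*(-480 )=35520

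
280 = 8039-7759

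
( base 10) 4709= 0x1265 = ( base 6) 33445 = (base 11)35A1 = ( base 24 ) 845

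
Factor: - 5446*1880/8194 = -2^3*5^1*7^1*17^( - 1)*47^1*241^ (  -  1 ) * 389^1 = - 5119240/4097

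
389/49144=389/49144 = 0.01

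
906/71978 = 453/35989 = 0.01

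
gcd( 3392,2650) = 106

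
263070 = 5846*45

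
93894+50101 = 143995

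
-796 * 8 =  -6368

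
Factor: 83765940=2^2*3^1*5^1 * 1396099^1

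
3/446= 3/446 = 0.01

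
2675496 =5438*492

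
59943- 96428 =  - 36485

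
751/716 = 1 + 35/716= 1.05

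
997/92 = 997/92 = 10.84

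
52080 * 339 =17655120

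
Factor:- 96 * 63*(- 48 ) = 290304 = 2^9 * 3^4*7^1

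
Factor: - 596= - 2^2*149^1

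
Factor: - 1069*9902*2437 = - 2^1*1069^1 * 2437^1*4951^1 = - 25796225006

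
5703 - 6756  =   - 1053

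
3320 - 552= 2768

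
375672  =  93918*4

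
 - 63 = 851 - 914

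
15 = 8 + 7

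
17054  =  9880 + 7174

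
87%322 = 87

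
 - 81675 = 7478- 89153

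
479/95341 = 479/95341 = 0.01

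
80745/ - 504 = -161+19/24=- 160.21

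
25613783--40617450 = 66231233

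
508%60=28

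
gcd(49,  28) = 7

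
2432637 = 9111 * 267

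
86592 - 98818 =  - 12226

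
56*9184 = 514304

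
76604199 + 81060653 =157664852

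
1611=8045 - 6434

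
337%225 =112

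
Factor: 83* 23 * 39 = 74451 = 3^1*13^1*23^1 * 83^1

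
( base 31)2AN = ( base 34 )1WB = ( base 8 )4317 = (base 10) 2255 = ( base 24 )3ln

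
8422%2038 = 270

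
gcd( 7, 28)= 7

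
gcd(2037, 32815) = 1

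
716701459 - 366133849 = 350567610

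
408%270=138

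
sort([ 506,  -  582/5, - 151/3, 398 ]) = [-582/5, - 151/3 , 398,  506 ]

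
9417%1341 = 30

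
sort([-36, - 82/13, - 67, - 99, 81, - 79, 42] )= [-99,  -  79, - 67,-36, - 82/13, 42, 81 ]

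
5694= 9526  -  3832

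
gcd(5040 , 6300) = 1260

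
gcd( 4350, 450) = 150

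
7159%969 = 376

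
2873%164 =85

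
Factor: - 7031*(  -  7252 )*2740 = 139709344880  =  2^4*5^1*7^2 * 37^1*79^1*89^1*137^1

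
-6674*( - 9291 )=62008134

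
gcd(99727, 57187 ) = 1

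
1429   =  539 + 890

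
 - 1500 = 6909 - 8409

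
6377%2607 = 1163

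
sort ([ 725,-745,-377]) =[ - 745, - 377,725]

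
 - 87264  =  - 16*5454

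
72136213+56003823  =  128140036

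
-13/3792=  - 1 + 3779/3792 = -0.00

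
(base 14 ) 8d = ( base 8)175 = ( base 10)125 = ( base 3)11122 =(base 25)50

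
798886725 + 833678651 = 1632565376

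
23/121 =23/121 = 0.19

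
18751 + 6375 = 25126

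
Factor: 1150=2^1*5^2* 23^1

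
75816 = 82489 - 6673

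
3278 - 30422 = -27144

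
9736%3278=3180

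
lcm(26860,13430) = 26860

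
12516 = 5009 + 7507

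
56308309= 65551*859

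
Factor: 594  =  2^1*3^3 * 11^1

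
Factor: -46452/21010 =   -  23226/10505 = - 2^1 * 3^1*5^ (-1) * 7^2*11^(-1 )*79^1 * 191^( - 1) 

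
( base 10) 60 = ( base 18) 36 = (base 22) 2G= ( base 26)28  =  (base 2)111100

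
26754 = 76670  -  49916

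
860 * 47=40420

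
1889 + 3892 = 5781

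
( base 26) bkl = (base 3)101221110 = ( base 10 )7977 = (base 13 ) 3828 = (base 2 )1111100101001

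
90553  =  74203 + 16350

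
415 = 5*83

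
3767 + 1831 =5598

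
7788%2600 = 2588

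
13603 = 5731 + 7872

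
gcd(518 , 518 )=518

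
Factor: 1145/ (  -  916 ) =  - 2^ (- 2)*5^1 = -5/4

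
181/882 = 181/882 = 0.21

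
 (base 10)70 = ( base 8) 106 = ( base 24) 2m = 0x46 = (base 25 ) 2k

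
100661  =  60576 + 40085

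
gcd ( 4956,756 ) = 84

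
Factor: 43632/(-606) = - 2^3*3^2 = - 72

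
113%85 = 28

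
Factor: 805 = 5^1*7^1*23^1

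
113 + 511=624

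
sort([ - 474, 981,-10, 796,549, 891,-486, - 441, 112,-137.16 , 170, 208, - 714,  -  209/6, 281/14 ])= [ - 714,-486, - 474, -441, - 137.16,- 209/6, - 10, 281/14, 112,170, 208,549 , 796, 891, 981] 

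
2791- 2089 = 702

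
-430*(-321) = 138030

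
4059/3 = 1353 = 1353.00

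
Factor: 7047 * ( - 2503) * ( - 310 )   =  2^1*3^5 * 5^1 * 29^1*31^1*2503^1 =5467978710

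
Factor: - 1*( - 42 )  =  42  =  2^1 * 3^1*7^1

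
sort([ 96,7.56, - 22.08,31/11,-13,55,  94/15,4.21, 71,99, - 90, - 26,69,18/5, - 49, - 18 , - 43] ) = [ - 90, - 49, - 43, - 26,- 22.08, - 18, - 13, 31/11,18/5,4.21,94/15,7.56,55,69,71, 96,99 ]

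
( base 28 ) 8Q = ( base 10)250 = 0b11111010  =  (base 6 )1054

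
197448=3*65816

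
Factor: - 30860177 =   -  30860177^1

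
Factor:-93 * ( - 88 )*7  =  2^3* 3^1*7^1*11^1*31^1 =57288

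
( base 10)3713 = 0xe81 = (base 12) 2195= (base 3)12002112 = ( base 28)4kh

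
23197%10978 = 1241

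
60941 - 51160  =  9781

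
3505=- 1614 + 5119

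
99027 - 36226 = 62801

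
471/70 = 6  +  51/70=   6.73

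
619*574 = 355306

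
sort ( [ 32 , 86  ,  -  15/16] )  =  [ - 15/16, 32, 86] 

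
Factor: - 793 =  - 13^1*61^1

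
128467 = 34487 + 93980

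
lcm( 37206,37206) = 37206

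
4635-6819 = -2184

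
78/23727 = 26/7909 = 0.00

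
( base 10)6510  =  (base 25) AAA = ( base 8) 14556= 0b1100101101110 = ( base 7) 24660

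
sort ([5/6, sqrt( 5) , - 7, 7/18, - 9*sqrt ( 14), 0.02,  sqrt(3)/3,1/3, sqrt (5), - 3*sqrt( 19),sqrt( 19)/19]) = [ - 9*sqrt( 14) , -3*sqrt( 19 ), - 7 , 0.02,sqrt(19)/19,  1/3,7/18,sqrt(3)/3, 5/6 , sqrt( 5) , sqrt( 5) ] 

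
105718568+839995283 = 945713851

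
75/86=75/86 = 0.87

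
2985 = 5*597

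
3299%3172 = 127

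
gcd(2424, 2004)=12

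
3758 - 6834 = - 3076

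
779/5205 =779/5205 =0.15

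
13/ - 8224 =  - 1 + 8211/8224 =- 0.00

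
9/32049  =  1/3561 = 0.00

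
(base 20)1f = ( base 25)1a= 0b100011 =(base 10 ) 35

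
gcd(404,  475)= 1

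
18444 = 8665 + 9779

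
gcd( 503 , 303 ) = 1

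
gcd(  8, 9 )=1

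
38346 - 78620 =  - 40274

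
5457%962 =647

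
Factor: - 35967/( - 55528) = 57/88 =2^( - 3)*3^1*11^( - 1 ) * 19^1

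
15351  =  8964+6387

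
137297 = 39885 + 97412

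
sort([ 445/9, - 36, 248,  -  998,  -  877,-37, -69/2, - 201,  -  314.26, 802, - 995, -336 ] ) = [ - 998, - 995, -877,- 336, - 314.26,-201, - 37, - 36, - 69/2, 445/9, 248, 802 ] 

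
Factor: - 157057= - 157057^1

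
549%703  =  549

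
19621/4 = 4905 + 1/4 =4905.25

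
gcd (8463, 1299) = 3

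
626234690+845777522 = 1472012212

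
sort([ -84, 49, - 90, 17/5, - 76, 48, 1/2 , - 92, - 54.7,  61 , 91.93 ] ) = [ - 92 ,  -  90, - 84, - 76,-54.7, 1/2, 17/5, 48, 49,61, 91.93] 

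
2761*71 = 196031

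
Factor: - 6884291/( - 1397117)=23^1*299317^1*1397117^( - 1)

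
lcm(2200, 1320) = 6600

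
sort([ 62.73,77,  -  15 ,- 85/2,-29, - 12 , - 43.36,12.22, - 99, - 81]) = [ - 99,  -  81, - 43.36, - 85/2, - 29, - 15  , - 12, 12.22, 62.73,77 ] 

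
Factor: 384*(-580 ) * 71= - 15813120 = -2^9*3^1 * 5^1*29^1*71^1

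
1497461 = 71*21091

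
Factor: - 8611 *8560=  - 73710160 = - 2^4*5^1*79^1 * 107^1*109^1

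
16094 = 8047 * 2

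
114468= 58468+56000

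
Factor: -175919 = -175919^1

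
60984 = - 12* (-5082) 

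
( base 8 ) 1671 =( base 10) 953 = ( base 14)4C1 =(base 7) 2531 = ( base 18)2gh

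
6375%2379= 1617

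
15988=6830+9158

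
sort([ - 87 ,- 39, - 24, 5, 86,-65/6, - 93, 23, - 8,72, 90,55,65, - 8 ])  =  [ - 93, - 87, - 39,-24, - 65/6 , - 8, - 8,5 , 23,55,  65,72, 86,90 ]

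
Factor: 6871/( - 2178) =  - 2^( - 1)*3^( - 2)*11^(-2)*6871^1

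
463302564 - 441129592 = 22172972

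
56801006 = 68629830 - 11828824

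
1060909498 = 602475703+458433795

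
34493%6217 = 3408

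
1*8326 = 8326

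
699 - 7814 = - 7115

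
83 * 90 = 7470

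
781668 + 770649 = 1552317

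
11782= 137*86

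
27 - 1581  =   - 1554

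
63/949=63/949 = 0.07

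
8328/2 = 4164 = 4164.00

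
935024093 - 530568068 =404456025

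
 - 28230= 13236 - 41466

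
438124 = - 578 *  ( -758) 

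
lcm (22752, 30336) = 91008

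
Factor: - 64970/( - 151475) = 178/415 = 2^1*5^( - 1 ) * 83^( - 1) * 89^1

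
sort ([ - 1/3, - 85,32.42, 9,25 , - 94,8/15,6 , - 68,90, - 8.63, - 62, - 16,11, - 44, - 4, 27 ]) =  [ - 94, - 85, - 68 ,-62, - 44, - 16, - 8.63, - 4 ,-1/3, 8/15, 6, 9 , 11,  25,27, 32.42, 90]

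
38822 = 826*47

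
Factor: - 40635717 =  - 3^1*13545239^1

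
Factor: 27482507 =13^1*2114039^1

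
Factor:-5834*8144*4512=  - 2^10 * 3^1*47^1*509^1*2917^1 = - 214374577152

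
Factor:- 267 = -3^1*89^1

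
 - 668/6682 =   -  1+3007/3341 = -0.10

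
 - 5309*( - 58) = 307922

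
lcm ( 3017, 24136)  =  24136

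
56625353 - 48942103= 7683250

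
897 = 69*13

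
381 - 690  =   -309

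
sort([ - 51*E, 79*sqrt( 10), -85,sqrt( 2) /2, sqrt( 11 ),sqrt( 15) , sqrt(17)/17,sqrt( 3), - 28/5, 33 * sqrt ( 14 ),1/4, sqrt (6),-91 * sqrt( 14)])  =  [-91*sqrt(14), - 51*E,-85, - 28/5,sqrt (17 ) /17,1/4, sqrt( 2 )/2, sqrt(3 ), sqrt( 6),sqrt( 11), sqrt (15),33*sqrt( 14 ), 79* sqrt( 10 ) ] 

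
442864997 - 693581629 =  - 250716632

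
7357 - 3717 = 3640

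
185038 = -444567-  -  629605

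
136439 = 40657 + 95782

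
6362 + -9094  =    -  2732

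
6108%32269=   6108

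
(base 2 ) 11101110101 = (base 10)1909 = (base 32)1rl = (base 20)4F9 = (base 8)3565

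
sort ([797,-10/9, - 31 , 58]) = [- 31,- 10/9 , 58, 797]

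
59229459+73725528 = 132954987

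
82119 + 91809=173928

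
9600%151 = 87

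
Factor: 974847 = 3^1*324949^1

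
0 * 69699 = 0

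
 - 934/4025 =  - 1 + 3091/4025 =- 0.23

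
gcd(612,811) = 1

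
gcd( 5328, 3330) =666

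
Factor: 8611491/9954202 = 2^( - 1)*3^1*7^1*37^1*167^ (-1)*11083^1 * 29803^( - 1) 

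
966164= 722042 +244122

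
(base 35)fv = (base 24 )N4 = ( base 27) kg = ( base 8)1054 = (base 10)556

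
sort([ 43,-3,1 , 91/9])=[ -3, 1,91/9, 43] 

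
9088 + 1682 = 10770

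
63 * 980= 61740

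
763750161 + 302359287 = 1066109448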